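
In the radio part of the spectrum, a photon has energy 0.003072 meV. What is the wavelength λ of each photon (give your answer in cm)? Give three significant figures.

40.4 cm

First convert: E = 0.003072 meV = 4.9219e-25 J.
Since λ = hc/E for a photon, λ = 0.4036 m.
Converting to cm: λ = 40.36 cm ≈ 40.4 cm.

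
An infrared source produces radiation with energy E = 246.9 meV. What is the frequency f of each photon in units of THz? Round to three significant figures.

59.7 THz

First convert: E = 246.9 meV = 3.9558 × 10^-20 J.
Since f = E/h for a photon, f = 5.970 × 10^13 Hz.
Converting to THz: f = 59.70 THz ≈ 59.7 THz.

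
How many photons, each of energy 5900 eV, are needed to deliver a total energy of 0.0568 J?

Per-photon energy: E = 9.453 × 10^-16 J (from energy = 5900 eV).
N = E_total / E_photon = 0.0568 J / 9.453 × 10^-16 J = 6.01 × 10^13.

6.01 × 10^13 photons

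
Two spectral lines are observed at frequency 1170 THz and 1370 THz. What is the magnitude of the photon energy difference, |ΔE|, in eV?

0.827 eV

Using E = hf: E₁ = 7.753e-19 J, E₂ = 9.078e-19 J.
|ΔE| = |7.753e-19 − 9.078e-19| = 1.33e-19 J = 0.827 eV.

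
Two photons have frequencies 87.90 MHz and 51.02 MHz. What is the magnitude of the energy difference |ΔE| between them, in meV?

1.53e-4 meV

Using E = hf: E₁ = 5.8243e-26 J, E₂ = 3.3806e-26 J.
|ΔE| = |5.8243e-26 − 3.3806e-26| = 2.44e-26 J = 1.53e-4 meV.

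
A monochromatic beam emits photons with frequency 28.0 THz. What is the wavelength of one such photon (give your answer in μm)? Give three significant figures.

10.7 μm

Take c = 2.99792458e8 m/s.
In SI units: f = 28.0 THz = 2.80e13 Hz.
Since λ = c/f for a photon, λ = 1.071e-5 m.
Converting to μm: λ = 10.71 μm ≈ 10.7 μm.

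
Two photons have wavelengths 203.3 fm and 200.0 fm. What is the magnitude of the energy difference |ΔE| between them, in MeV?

0.101 MeV

Using E = hc/λ: E₁ = 9.7710e-13 J, E₂ = 9.9322e-13 J.
|ΔE| = |9.7710e-13 − 9.9322e-13| = 1.61e-14 J = 0.101 MeV.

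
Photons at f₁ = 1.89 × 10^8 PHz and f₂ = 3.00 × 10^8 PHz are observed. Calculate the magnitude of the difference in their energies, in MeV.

Using E = hf: E₁ = 1.252 × 10^-10 J, E₂ = 1.988 × 10^-10 J.
|ΔE| = |1.252 × 10^-10 − 1.988 × 10^-10| = 7.35 × 10^-11 J = 459 MeV.

459 MeV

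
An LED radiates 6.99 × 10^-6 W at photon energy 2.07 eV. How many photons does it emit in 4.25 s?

8.96 × 10^13 photons

Total energy: E_total = P·t = 6.99 × 10^-6 × 4.25 = 2.971 × 10^-5 J.
Per-photon energy: E = 3.317 × 10^-19 J.
N = E_total / E_photon = 8.96 × 10^13.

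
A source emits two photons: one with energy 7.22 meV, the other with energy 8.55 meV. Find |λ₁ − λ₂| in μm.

Using λ = hc/E: λ₁ = 1.717 × 10^-4 m, λ₂ = 1.450 × 10^-4 m.
|Δλ| = |1.717 × 10^-4 − 1.450 × 10^-4| = 2.67 × 10^-5 m = 26.7 μm.

26.7 μm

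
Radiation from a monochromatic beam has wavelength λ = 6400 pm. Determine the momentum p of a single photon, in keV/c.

Take h = 6.62607015·10^-34 J·s, c = 2.99792458·10^8 m/s, 1 eV = 1.602176634·10^-19 J.
First convert: λ = 6400 pm = 6.40·10^-9 m.
For a photon p = h/λ, so p = 1.035·10^-25 kg·m/s.
Converting to keV/c: p = 0.1937 keV/c ≈ 0.194 keV/c.

0.194 keV/c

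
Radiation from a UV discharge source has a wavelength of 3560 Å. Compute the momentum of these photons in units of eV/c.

Convert to SI: λ = 3560 Å = 3.56 × 10^-7 m.
The photon relation is p = h/λ, giving p = 1.861 × 10^-27 kg·m/s.
Converting to eV/c: p = 3.483 eV/c ≈ 3.48 eV/c.

3.48 eV/c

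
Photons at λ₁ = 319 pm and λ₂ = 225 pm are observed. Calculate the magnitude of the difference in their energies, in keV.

1.62 keV

Using E = hc/λ: E₁ = 6.227 × 10^-16 J, E₂ = 8.829 × 10^-16 J.
|ΔE| = |6.227 × 10^-16 − 8.829 × 10^-16| = 2.60 × 10^-16 J = 1.62 keV.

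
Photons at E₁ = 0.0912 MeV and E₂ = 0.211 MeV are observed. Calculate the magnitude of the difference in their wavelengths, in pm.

Using λ = hc/E: λ₁ = 1.359 × 10^-11 m, λ₂ = 5.876 × 10^-12 m.
|Δλ| = |1.359 × 10^-11 − 5.876 × 10^-12| = 7.72 × 10^-12 m = 7.72 pm.

7.72 pm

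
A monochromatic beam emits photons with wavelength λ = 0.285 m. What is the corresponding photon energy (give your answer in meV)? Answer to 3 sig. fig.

4.35·10^-3 meV

For a photon E = hc/λ, so E = 6.970·10^-25 J.
Converting to meV: E = 0.004350 meV ≈ 4.35·10^-3 meV.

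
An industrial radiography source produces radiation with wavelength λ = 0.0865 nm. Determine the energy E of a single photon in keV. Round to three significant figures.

Take h = 6.62607015 × 10^-34 J·s, c = 2.99792458 × 10^8 m/s, 1 eV = 1.602176634 × 10^-19 J.
First convert: λ = 0.0865 nm = 8.65 × 10^-11 m.
The photon relation is E = hc/λ, giving E = 2.296 × 10^-15 J.
Converting to keV: E = 14.33 keV ≈ 14.3 keV.

14.3 keV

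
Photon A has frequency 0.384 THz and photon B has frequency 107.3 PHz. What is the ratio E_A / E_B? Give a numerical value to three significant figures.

3.58 × 10^-6

E_A = 2.544 × 10^-22 J (from frequency = 0.384 THz, via E = hf).
E_B = 7.110 × 10^-17 J (from frequency = 107.3 PHz, via E = hf).
Ratio = 2.544 × 10^-22 / 7.110 × 10^-17 = 3.58 × 10^-6.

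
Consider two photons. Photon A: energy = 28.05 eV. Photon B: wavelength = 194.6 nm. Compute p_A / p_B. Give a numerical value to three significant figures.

p_A = 1.499·10^-26 kg·m/s (from energy = 28.05 eV, via p = E/c).
p_B = 3.405·10^-27 kg·m/s (from wavelength = 194.6 nm, via p = h/λ).
Ratio = 1.499·10^-26 / 3.405·10^-27 = 4.40.

4.40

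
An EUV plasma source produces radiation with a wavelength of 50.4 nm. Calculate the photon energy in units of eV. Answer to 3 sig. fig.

Take h = 6.62607015e-34 J·s, c = 2.99792458e8 m/s, 1 eV = 1.602176634e-19 J.
First convert: λ = 50.4 nm = 5.04e-8 m.
Apply E = hc/λ: E = 3.941e-18 J.
Converting to eV: E = 24.60 eV ≈ 24.6 eV.

24.6 eV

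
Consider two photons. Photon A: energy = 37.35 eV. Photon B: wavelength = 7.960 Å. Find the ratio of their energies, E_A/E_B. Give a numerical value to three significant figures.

0.0240

E_A = 5.984e-18 J (from energy = 37.35 eV, via E given directly).
E_B = 2.496e-16 J (from wavelength = 7.960 Å, via E = hc/λ).
Ratio = 5.984e-18 / 2.496e-16 = 0.0240.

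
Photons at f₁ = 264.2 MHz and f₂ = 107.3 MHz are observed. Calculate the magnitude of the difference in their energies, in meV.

6.49e-4 meV

Using E = hf: E₁ = 1.7506e-25 J, E₂ = 7.1098e-26 J.
|ΔE| = |1.7506e-25 − 7.1098e-26| = 1.04e-25 J = 6.49e-4 meV.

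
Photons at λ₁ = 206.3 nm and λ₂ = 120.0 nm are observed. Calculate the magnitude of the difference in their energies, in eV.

4.32 eV

Using E = hc/λ: E₁ = 9.6289 × 10^-19 J, E₂ = 1.6554 × 10^-18 J.
|ΔE| = |9.6289 × 10^-19 − 1.6554 × 10^-18| = 6.92 × 10^-19 J = 4.32 eV.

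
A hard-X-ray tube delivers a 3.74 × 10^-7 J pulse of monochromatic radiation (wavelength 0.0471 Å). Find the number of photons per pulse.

8.87 × 10^6 photons

Per-photon energy: E = 4.218 × 10^-14 J (from wavelength = 0.0471 Å).
N = E_total / E_photon = 3.74 × 10^-7 J / 4.218 × 10^-14 J = 8.87 × 10^6.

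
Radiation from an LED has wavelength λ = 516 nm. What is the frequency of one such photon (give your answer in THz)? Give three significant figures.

581 THz

(c = 2.99792458 × 10^8 m/s.)
In SI units: λ = 516 nm = 5.16 × 10^-7 m.
The photon relation is f = c/λ, giving f = 5.810 × 10^14 Hz.
Converting to THz: f = 581.0 THz ≈ 581 THz.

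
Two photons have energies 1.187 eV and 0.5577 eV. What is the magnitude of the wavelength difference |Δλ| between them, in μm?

Using λ = hc/E: λ₁ = 1.0445 × 10^-6 m, λ₂ = 2.2231 × 10^-6 m.
|Δλ| = |1.0445 × 10^-6 − 2.2231 × 10^-6| = 1.18 × 10^-6 m = 1.18 μm.

1.18 μm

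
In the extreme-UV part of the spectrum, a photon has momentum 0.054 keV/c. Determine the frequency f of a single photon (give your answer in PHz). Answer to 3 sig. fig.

Take h = 6.62607015e-34 J·s, c = 2.99792458e8 m/s, 1 eV = 1.602176634e-19 J.
Convert to SI: p = 0.054 keV/c = 2.8859e-26 kg·m/s.
For a photon f = pc/h, so f = 1.306e16 Hz.
Converting to PHz: f = 13.06 PHz ≈ 13.1 PHz.

13.1 PHz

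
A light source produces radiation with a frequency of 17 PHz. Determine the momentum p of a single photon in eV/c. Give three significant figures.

70.3 eV/c

Use h = 6.62607015e-34 J·s, c = 2.99792458e8 m/s, 1 eV = 1.602176634e-19 J.
In SI units: f = 17 PHz = 1.7e16 Hz.
The photon relation is p = hf/c, giving p = 3.757e-26 kg·m/s.
Converting to eV/c: p = 70.31 eV/c ≈ 70.3 eV/c.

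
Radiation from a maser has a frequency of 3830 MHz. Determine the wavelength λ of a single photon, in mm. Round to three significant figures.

78.3 mm

(c = 2.99792458e8 m/s.)
First convert: f = 3830 MHz = 3.83e9 Hz.
Apply λ = c/f: λ = 0.07827 m.
Converting to mm: λ = 78.27 mm ≈ 78.3 mm.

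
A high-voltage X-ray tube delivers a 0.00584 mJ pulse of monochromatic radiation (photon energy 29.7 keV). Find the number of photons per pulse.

Per-photon energy: E = 4.758 × 10^-15 J (from energy = 29.7 keV).
N = E_total / E_photon = 5.84 × 10^-6 J / 4.758 × 10^-15 J = 1.23 × 10^9.

1.23 × 10^9 photons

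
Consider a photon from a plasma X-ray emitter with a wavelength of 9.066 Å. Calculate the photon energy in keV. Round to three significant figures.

1.37 keV

First convert: λ = 9.066 Å = 9.066·10^-10 m.
Apply E = hc/λ: E = 2.191·10^-16 J.
Converting to keV: E = 1.368 keV ≈ 1.37 keV.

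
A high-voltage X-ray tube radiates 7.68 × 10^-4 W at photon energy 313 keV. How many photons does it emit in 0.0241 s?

3.69 × 10^8 photons

Total energy: E_total = P·t = 7.68 × 10^-4 × 0.0241 = 1.851 × 10^-5 J.
Per-photon energy: E = 5.015 × 10^-14 J.
N = E_total / E_photon = 3.69 × 10^8.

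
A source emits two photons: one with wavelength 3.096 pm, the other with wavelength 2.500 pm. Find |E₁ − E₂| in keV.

Using E = hc/λ: E₁ = 6.4162e-14 J, E₂ = 7.9458e-14 J.
|ΔE| = |6.4162e-14 − 7.9458e-14| = 1.53e-14 J = 95.5 keV.

95.5 keV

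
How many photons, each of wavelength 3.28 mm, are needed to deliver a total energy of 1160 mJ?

Per-photon energy: E = 6.056 × 10^-23 J (from wavelength = 3.28 mm).
N = E_total / E_photon = 1.16 J / 6.056 × 10^-23 J = 1.92 × 10^22.

1.92 × 10^22 photons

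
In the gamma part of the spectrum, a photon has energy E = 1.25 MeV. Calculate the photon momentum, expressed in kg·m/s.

Use c = 2.99792458e8 m/s, 1 eV = 1.602176634e-19 J.
First convert: E = 1.25 MeV = 2.0027e-13 J.
Apply p = E/c: p = 6.680e-22 kg·m/s.
So p ≈ 6.68e-22 kg·m/s.

6.68e-22 kg·m/s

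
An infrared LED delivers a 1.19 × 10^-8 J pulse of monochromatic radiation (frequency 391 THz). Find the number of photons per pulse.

4.59 × 10^10 photons

Per-photon energy: E = 2.591 × 10^-19 J (from frequency = 391 THz).
N = E_total / E_photon = 1.19 × 10^-8 J / 2.591 × 10^-19 J = 4.59 × 10^10.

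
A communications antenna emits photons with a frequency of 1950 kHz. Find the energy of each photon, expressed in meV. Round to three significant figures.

8.06e-6 meV

In SI units: f = 1950 kHz = 1.95e6 Hz.
The photon relation is E = hf, giving E = 1.292e-27 J.
Converting to meV: E = 8.065e-6 meV ≈ 8.06e-6 meV.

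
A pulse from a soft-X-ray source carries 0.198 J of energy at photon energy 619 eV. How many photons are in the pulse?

2.00e15 photons

Per-photon energy: E = 9.917e-17 J (from energy = 619 eV).
N = E_total / E_photon = 0.198 J / 9.917e-17 J = 2.00e15.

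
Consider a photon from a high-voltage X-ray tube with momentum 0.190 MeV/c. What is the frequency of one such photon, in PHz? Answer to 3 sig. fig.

Use h = 6.62607015 × 10^-34 J·s, c = 2.99792458 × 10^8 m/s, 1 eV = 1.602176634 × 10^-19 J.
In SI units: p = 0.190 MeV/c = 1.0154 × 10^-22 kg·m/s.
Apply f = pc/h: f = 4.594 × 10^19 Hz.
Converting to PHz: f = 45940 PHz ≈ 4.59 × 10^4 PHz.

4.59 × 10^4 PHz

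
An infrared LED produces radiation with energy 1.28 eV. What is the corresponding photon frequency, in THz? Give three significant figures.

Convert to SI: E = 1.28 eV = 2.0508e-19 J.
Apply f = E/h: f = 3.095e14 Hz.
Converting to THz: f = 309.5 THz ≈ 310 THz.

310 THz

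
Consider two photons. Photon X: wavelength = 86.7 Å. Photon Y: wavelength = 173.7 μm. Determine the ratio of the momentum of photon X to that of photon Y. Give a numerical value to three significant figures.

p_X = 7.643 × 10^-26 kg·m/s (from wavelength = 86.7 Å, via p = h/λ).
p_Y = 3.815 × 10^-30 kg·m/s (from wavelength = 173.7 μm, via p = h/λ).
Ratio = 7.643 × 10^-26 / 3.815 × 10^-30 = 2.00 × 10^4.

2.00 × 10^4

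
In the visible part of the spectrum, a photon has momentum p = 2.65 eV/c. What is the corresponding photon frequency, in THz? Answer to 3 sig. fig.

641 THz

Convert to SI: p = 2.65 eV/c = 1.4162e-27 kg·m/s.
Apply f = pc/h: f = 6.408e14 Hz.
Converting to THz: f = 640.8 THz ≈ 641 THz.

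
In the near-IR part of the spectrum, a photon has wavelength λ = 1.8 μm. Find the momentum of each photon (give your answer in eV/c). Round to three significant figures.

Convert to SI: λ = 1.8 μm = 1.8e-6 m.
Since p = h/λ for a photon, p = 3.681e-28 kg·m/s.
Converting to eV/c: p = 0.6888 eV/c ≈ 0.689 eV/c.

0.689 eV/c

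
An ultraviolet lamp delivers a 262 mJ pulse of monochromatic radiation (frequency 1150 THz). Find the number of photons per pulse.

3.44 × 10^17 photons

Per-photon energy: E = 7.620 × 10^-19 J (from frequency = 1150 THz).
N = E_total / E_photon = 0.262 J / 7.620 × 10^-19 J = 3.44 × 10^17.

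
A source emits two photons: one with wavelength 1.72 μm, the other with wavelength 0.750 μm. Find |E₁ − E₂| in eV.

Using E = hc/λ: E₁ = 1.155 × 10^-19 J, E₂ = 2.649 × 10^-19 J.
|ΔE| = |1.155 × 10^-19 − 2.649 × 10^-19| = 1.49 × 10^-19 J = 0.932 eV.

0.932 eV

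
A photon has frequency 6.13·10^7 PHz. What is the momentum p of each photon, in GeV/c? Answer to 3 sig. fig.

0.254 GeV/c

Convert to SI: f = 6.13·10^7 PHz = 6.13·10^22 Hz.
The photon relation is p = hf/c, giving p = 1.355·10^-19 kg·m/s.
Converting to GeV/c: p = 0.2535 GeV/c ≈ 0.254 GeV/c.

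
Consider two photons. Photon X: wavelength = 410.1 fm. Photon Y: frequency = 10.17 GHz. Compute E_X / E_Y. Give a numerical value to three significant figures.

7.19e10

E_X = 4.844e-13 J (from wavelength = 410.1 fm, via E = hc/λ).
E_Y = 6.739e-24 J (from frequency = 10.17 GHz, via E = hf).
Ratio = 4.844e-13 / 6.739e-24 = 7.19e10.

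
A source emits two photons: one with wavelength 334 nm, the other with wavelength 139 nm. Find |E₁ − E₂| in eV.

5.21 eV

Using E = hc/λ: E₁ = 5.947·10^-19 J, E₂ = 1.429·10^-18 J.
|ΔE| = |5.947·10^-19 − 1.429·10^-18| = 8.34·10^-19 J = 5.21 eV.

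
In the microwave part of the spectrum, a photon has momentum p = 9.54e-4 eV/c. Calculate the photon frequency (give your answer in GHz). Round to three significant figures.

231 GHz

Take h = 6.62607015e-34 J·s, c = 2.99792458e8 m/s, 1 eV = 1.602176634e-19 J.
Convert to SI: p = 9.54e-4 eV/c = 5.0984e-31 kg·m/s.
For a photon f = pc/h, so f = 2.307e11 Hz.
Converting to GHz: f = 230.7 GHz ≈ 231 GHz.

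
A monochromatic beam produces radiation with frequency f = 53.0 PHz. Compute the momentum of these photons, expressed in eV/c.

Use h = 6.62607015·10^-34 J·s, c = 2.99792458·10^8 m/s, 1 eV = 1.602176634·10^-19 J.
Convert to SI: f = 53.0 PHz = 5.30·10^16 Hz.
Apply p = hf/c: p = 1.171·10^-25 kg·m/s.
Converting to eV/c: p = 219.2 eV/c ≈ 219 eV/c.

219 eV/c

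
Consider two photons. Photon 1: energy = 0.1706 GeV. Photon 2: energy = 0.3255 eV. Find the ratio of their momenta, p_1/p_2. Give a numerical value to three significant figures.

p_1 = 9.117 × 10^-20 kg·m/s (from energy = 0.1706 GeV, via p = E/c).
p_2 = 1.740 × 10^-28 kg·m/s (from energy = 0.3255 eV, via p = E/c).
Ratio = 9.117 × 10^-20 / 1.740 × 10^-28 = 5.24 × 10^8.

5.24 × 10^8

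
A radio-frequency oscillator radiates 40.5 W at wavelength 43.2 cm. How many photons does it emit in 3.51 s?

3.09e26 photons

Total energy: E_total = P·t = 40.5 × 3.51 = 142.2 J.
Per-photon energy: E = 4.598e-25 J.
N = E_total / E_photon = 3.09e26.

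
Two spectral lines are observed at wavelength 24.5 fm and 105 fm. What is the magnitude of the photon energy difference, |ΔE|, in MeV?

Using E = hc/λ: E₁ = 8.108 × 10^-12 J, E₂ = 1.892 × 10^-12 J.
|ΔE| = |8.108 × 10^-12 − 1.892 × 10^-12| = 6.22 × 10^-12 J = 38.8 MeV.

38.8 MeV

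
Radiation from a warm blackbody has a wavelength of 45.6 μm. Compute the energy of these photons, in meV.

27.2 meV

(h = 6.62607015e-34 J·s, c = 2.99792458e8 m/s, 1 eV = 1.602176634e-19 J.)
First convert: λ = 45.6 μm = 4.56e-5 m.
For a photon E = hc/λ, so E = 4.356e-21 J.
Converting to meV: E = 27.19 meV ≈ 27.2 meV.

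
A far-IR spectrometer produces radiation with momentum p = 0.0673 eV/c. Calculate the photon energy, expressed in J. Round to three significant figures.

1.08 × 10^-20 J

(c = 2.99792458 × 10^8 m/s, 1 eV = 1.602176634 × 10^-19 J.)
First convert: p = 0.0673 eV/c = 3.5967 × 10^-29 kg·m/s.
The photon relation is E = pc, giving E = 1.078 × 10^-20 J.
So E ≈ 1.08 × 10^-20 J.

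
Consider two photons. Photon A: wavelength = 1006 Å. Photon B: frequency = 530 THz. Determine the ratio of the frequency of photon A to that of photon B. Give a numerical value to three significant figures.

f_A = 2.980e15 Hz (from wavelength = 1006 Å, via f = c/λ).
f_B = 5.300e14 Hz (from frequency = 530 THz, via f given directly).
Ratio = 2.980e15 / 5.300e14 = 5.62.

5.62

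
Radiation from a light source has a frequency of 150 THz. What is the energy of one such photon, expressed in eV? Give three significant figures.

First convert: f = 150 THz = 1.5e14 Hz.
For a photon E = hf, so E = 9.939e-20 J.
Converting to eV: E = 0.6204 eV ≈ 0.620 eV.

0.620 eV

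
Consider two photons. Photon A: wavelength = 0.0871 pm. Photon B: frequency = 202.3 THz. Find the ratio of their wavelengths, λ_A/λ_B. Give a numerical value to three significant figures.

5.88e-8

λ_A = 8.710e-14 m (from wavelength = 0.0871 pm, via λ given directly).
λ_B = 1.482e-6 m (from frequency = 202.3 THz, via λ = c/f).
Ratio = 8.710e-14 / 1.482e-6 = 5.88e-8.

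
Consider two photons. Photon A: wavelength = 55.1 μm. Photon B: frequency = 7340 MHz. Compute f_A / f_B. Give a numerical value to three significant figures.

f_A = 5.441 × 10^12 Hz (from wavelength = 55.1 μm, via f = c/λ).
f_B = 7.340 × 10^9 Hz (from frequency = 7340 MHz, via f given directly).
Ratio = 5.441 × 10^12 / 7.340 × 10^9 = 741.

741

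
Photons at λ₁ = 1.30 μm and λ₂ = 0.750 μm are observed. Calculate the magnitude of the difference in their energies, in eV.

Using E = hc/λ: E₁ = 1.528 × 10^-19 J, E₂ = 2.649 × 10^-19 J.
|ΔE| = |1.528 × 10^-19 − 2.649 × 10^-19| = 1.12 × 10^-19 J = 0.699 eV.

0.699 eV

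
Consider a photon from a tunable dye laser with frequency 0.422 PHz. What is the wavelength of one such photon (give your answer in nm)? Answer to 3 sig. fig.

Convert to SI: f = 0.422 PHz = 4.22e14 Hz.
The photon relation is λ = c/f, giving λ = 7.104e-7 m.
Converting to nm: λ = 710.4 nm ≈ 710 nm.

710 nm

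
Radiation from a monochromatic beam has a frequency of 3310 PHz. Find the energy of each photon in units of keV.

Convert to SI: f = 3310 PHz = 3.31e18 Hz.
For a photon E = hf, so E = 2.193e-15 J.
Converting to keV: E = 13.69 keV ≈ 13.7 keV.

13.7 keV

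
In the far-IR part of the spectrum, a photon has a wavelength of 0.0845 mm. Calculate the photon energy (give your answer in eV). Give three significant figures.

0.0147 eV

(h = 6.62607015e-34 J·s, c = 2.99792458e8 m/s, 1 eV = 1.602176634e-19 J.)
In SI units: λ = 0.0845 mm = 8.45e-5 m.
Apply E = hc/λ: E = 2.351e-21 J.
Converting to eV: E = 0.01467 eV ≈ 0.0147 eV.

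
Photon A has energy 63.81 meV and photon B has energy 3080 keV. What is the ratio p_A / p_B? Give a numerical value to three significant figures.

2.07 × 10^-8

p_A = 3.410 × 10^-29 kg·m/s (from energy = 63.81 meV, via p = E/c).
p_B = 1.646 × 10^-21 kg·m/s (from energy = 3080 keV, via p = E/c).
Ratio = 3.410 × 10^-29 / 1.646 × 10^-21 = 2.07 × 10^-8.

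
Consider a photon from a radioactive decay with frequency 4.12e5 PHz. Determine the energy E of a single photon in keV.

(h = 6.62607015e-34 J·s, 1 eV = 1.602176634e-19 J.)
Convert to SI: f = 4.12e5 PHz = 4.12e20 Hz.
Since E = hf for a photon, E = 2.730e-13 J.
Converting to keV: E = 1704 keV ≈ 1700 keV.

1700 keV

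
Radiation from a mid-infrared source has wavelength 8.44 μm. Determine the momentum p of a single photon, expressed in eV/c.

First convert: λ = 8.44 μm = 8.44·10^-6 m.
For a photon p = h/λ, so p = 7.851·10^-29 kg·m/s.
Converting to eV/c: p = 0.1469 eV/c ≈ 0.147 eV/c.

0.147 eV/c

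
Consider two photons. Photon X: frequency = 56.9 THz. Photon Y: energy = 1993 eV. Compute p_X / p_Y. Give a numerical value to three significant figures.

p_X = 1.258e-28 kg·m/s (from frequency = 56.9 THz, via p = hf/c).
p_Y = 1.065e-24 kg·m/s (from energy = 1993 eV, via p = E/c).
Ratio = 1.258e-28 / 1.065e-24 = 1.18e-4.

1.18e-4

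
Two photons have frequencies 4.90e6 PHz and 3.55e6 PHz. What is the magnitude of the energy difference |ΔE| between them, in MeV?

Using E = hf: E₁ = 3.247e-12 J, E₂ = 2.352e-12 J.
|ΔE| = |3.247e-12 − 2.352e-12| = 8.95e-13 J = 5.58 MeV.

5.58 MeV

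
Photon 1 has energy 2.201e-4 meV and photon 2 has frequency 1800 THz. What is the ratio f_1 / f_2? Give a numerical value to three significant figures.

f_1 = 5.322e7 Hz (from energy = 2.201e-4 meV, via f = E/h).
f_2 = 1.800e15 Hz (from frequency = 1800 THz, via f given directly).
Ratio = 5.322e7 / 1.800e15 = 2.96e-8.

2.96e-8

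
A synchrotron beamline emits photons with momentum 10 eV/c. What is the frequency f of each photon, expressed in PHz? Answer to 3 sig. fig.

2.42 PHz

Take h = 6.62607015e-34 J·s, c = 2.99792458e8 m/s, 1 eV = 1.602176634e-19 J.
Convert to SI: p = 10 eV/c = 5.3443e-27 kg·m/s.
The photon relation is f = pc/h, giving f = 2.418e15 Hz.
Converting to PHz: f = 2.418 PHz ≈ 2.42 PHz.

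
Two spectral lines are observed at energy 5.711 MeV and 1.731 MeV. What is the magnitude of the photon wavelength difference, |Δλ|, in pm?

0.499 pm

Using λ = hc/E: λ₁ = 2.1710 × 10^-13 m, λ₂ = 7.1626 × 10^-13 m.
|Δλ| = |2.1710 × 10^-13 − 7.1626 × 10^-13| = 4.99 × 10^-13 m = 0.499 pm.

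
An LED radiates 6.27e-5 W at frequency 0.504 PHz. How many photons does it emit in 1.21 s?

2.27e14 photons

Total energy: E_total = P·t = 6.27e-5 × 1.21 = 7.587e-5 J.
Per-photon energy: E = 3.340e-19 J.
N = E_total / E_photon = 2.27e14.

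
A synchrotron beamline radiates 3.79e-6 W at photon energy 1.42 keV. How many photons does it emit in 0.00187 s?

3.12e7 photons

Total energy: E_total = P·t = 3.79e-6 × 0.00187 = 7.087e-9 J.
Per-photon energy: E = 2.275e-16 J.
N = E_total / E_photon = 3.12e7.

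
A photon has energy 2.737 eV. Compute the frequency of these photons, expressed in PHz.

0.662 PHz

(h = 6.62607015 × 10^-34 J·s, 1 eV = 1.602176634 × 10^-19 J.)
Convert to SI: E = 2.737 eV = 4.3852 × 10^-19 J.
The photon relation is f = E/h, giving f = 6.618 × 10^14 Hz.
Converting to PHz: f = 0.6618 PHz ≈ 0.662 PHz.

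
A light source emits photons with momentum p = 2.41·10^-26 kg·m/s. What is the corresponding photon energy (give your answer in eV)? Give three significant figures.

Take c = 2.99792458·10^8 m/s, 1 eV = 1.602176634·10^-19 J.
Apply E = pc: E = 7.225·10^-18 J.
Converting to eV: E = 45.09 eV ≈ 45.1 eV.

45.1 eV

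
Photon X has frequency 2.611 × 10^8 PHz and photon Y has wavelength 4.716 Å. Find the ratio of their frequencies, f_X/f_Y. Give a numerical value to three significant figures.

f_X = 2.611 × 10^23 Hz (from frequency = 2.611 × 10^8 PHz, via f given directly).
f_Y = 6.357 × 10^17 Hz (from wavelength = 4.716 Å, via f = c/λ).
Ratio = 2.611 × 10^23 / 6.357 × 10^17 = 4.11 × 10^5.

4.11 × 10^5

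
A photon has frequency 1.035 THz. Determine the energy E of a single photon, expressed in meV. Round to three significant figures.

In SI units: f = 1.035 THz = 1.035 × 10^12 Hz.
The photon relation is E = hf, giving E = 6.858 × 10^-22 J.
Converting to meV: E = 4.280 meV ≈ 4.28 meV.

4.28 meV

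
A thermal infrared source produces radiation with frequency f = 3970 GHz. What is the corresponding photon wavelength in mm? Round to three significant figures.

Use c = 2.99792458 × 10^8 m/s.
In SI units: f = 3970 GHz = 3.97 × 10^12 Hz.
Since λ = c/f for a photon, λ = 7.551 × 10^-5 m.
Converting to mm: λ = 0.07551 mm ≈ 0.0755 mm.

0.0755 mm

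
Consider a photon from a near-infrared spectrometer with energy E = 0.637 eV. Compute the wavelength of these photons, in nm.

(h = 6.62607015 × 10^-34 J·s, c = 2.99792458 × 10^8 m/s, 1 eV = 1.602176634 × 10^-19 J.)
Convert to SI: E = 0.637 eV = 1.0206 × 10^-19 J.
Since λ = hc/E for a photon, λ = 1.946 × 10^-6 m.
Converting to nm: λ = 1946 nm ≈ 1950 nm.

1950 nm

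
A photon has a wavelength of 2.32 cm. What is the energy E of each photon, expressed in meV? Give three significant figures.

Take h = 6.62607015 × 10^-34 J·s, c = 2.99792458 × 10^8 m/s, 1 eV = 1.602176634 × 10^-19 J.
In SI units: λ = 2.32 cm = 0.0232 m.
For a photon E = hc/λ, so E = 8.562 × 10^-24 J.
Converting to meV: E = 0.05344 meV ≈ 0.0534 meV.

0.0534 meV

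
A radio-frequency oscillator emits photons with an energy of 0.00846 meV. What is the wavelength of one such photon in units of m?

First convert: E = 0.00846 meV = 1.3554·10^-24 J.
Since λ = hc/E for a photon, λ = 0.1466 m.
So λ ≈ 0.147 m.

0.147 m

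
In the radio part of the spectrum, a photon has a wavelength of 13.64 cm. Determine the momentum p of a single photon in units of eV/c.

In SI units: λ = 13.64 cm = 0.1364 m.
The photon relation is p = h/λ, giving p = 4.858 × 10^-33 kg·m/s.
Converting to eV/c: p = 9.090 × 10^-6 eV/c ≈ 9.09 × 10^-6 eV/c.

9.09 × 10^-6 eV/c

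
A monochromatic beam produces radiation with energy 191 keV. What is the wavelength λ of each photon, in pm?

Take h = 6.62607015·10^-34 J·s, c = 2.99792458·10^8 m/s, 1 eV = 1.602176634·10^-19 J.
First convert: E = 191 keV = 3.0602·10^-14 J.
Apply λ = hc/E: λ = 6.491·10^-12 m.
Converting to pm: λ = 6.491 pm ≈ 6.49 pm.

6.49 pm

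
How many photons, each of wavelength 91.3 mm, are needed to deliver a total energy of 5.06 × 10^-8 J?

Per-photon energy: E = 2.176 × 10^-24 J (from wavelength = 91.3 mm).
N = E_total / E_photon = 5.06 × 10^-8 J / 2.176 × 10^-24 J = 2.33 × 10^16.

2.33 × 10^16 photons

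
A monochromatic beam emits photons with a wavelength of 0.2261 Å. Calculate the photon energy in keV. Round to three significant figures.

54.8 keV

First convert: λ = 0.2261 Å = 2.261·10^-11 m.
Apply E = hc/λ: E = 8.786·10^-15 J.
Converting to keV: E = 54.84 keV ≈ 54.8 keV.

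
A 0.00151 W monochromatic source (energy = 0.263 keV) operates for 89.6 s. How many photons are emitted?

3.21 × 10^15 photons

Total energy: E_total = P·t = 0.00151 × 89.6 = 0.1353 J.
Per-photon energy: E = 4.214 × 10^-17 J.
N = E_total / E_photon = 3.21 × 10^15.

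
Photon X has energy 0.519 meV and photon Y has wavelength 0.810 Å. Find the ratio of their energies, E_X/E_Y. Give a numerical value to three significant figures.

E_X = 8.315e-23 J (from energy = 0.519 meV, via E given directly).
E_Y = 2.452e-15 J (from wavelength = 0.810 Å, via E = hc/λ).
Ratio = 8.315e-23 / 2.452e-15 = 3.39e-8.

3.39e-8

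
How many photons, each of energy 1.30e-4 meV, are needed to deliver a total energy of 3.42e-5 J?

Per-photon energy: E = 2.083e-26 J (from energy = 1.30e-4 meV).
N = E_total / E_photon = 3.42e-5 J / 2.083e-26 J = 1.64e21.

1.64e21 photons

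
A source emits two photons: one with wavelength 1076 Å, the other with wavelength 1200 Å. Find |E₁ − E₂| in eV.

1.19 eV

Using E = hc/λ: E₁ = 1.8461 × 10^-18 J, E₂ = 1.6554 × 10^-18 J.
|ΔE| = |1.8461 × 10^-18 − 1.6554 × 10^-18| = 1.91 × 10^-19 J = 1.19 eV.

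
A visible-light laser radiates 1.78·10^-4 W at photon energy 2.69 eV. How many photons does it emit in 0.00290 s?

Total energy: E_total = P·t = 1.78·10^-4 × 0.00290 = 5.162·10^-7 J.
Per-photon energy: E = 4.310·10^-19 J.
N = E_total / E_photon = 1.20·10^12.

1.20·10^12 photons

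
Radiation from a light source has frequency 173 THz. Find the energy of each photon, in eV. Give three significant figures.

Take h = 6.62607015e-34 J·s, 1 eV = 1.602176634e-19 J.
Convert to SI: f = 173 THz = 1.73e14 Hz.
For a photon E = hf, so E = 1.146e-19 J.
Converting to eV: E = 0.7155 eV ≈ 0.715 eV.

0.715 eV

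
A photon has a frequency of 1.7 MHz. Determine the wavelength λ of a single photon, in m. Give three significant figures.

176 m

First convert: f = 1.7 MHz = 1.7e6 Hz.
The photon relation is λ = c/f, giving λ = 176.3 m.
So λ ≈ 176 m.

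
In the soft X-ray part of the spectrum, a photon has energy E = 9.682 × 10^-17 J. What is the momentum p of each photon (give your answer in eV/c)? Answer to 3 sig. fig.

Since p = E/c for a photon, p = 3.230 × 10^-25 kg·m/s.
Converting to eV/c: p = 604.3 eV/c ≈ 604 eV/c.

604 eV/c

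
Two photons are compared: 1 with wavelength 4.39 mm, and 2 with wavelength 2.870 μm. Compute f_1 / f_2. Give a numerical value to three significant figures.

f_1 = 6.829·10^10 Hz (from wavelength = 4.39 mm, via f = c/λ).
f_2 = 1.045·10^14 Hz (from wavelength = 2.870 μm, via f = c/λ).
Ratio = 6.829·10^10 / 1.045·10^14 = 6.54·10^-4.

6.54·10^-4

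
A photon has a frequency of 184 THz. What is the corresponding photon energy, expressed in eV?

0.761 eV

Take h = 6.62607015·10^-34 J·s, 1 eV = 1.602176634·10^-19 J.
First convert: f = 184 THz = 1.84·10^14 Hz.
Since E = hf for a photon, E = 1.219·10^-19 J.
Converting to eV: E = 0.7610 eV ≈ 0.761 eV.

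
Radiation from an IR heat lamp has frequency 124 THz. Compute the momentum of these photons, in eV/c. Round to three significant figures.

0.513 eV/c

Use h = 6.62607015e-34 J·s, c = 2.99792458e8 m/s, 1 eV = 1.602176634e-19 J.
First convert: f = 124 THz = 1.24e14 Hz.
Since p = hf/c for a photon, p = 2.741e-28 kg·m/s.
Converting to eV/c: p = 0.5128 eV/c ≈ 0.513 eV/c.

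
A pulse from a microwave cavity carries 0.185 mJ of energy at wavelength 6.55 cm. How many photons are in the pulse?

Per-photon energy: E = 3.033e-24 J (from wavelength = 6.55 cm).
N = E_total / E_photon = 1.85e-4 J / 3.033e-24 J = 6.10e19.

6.10e19 photons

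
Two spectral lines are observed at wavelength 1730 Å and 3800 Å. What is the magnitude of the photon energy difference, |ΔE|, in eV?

Using E = hc/λ: E₁ = 1.148 × 10^-18 J, E₂ = 5.227 × 10^-19 J.
|ΔE| = |1.148 × 10^-18 − 5.227 × 10^-19| = 6.25 × 10^-19 J = 3.90 eV.

3.90 eV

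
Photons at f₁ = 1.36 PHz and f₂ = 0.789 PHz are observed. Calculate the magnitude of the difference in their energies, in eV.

Using E = hf: E₁ = 9.011·10^-19 J, E₂ = 5.228·10^-19 J.
|ΔE| = |9.011·10^-19 − 5.228·10^-19| = 3.78·10^-19 J = 2.36 eV.

2.36 eV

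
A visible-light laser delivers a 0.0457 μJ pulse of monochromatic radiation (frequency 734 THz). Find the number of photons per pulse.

Per-photon energy: E = 4.864 × 10^-19 J (from frequency = 734 THz).
N = E_total / E_photon = 4.57 × 10^-8 J / 4.864 × 10^-19 J = 9.40 × 10^10.

9.40 × 10^10 photons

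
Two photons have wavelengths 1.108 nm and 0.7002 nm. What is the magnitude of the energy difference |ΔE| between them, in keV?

Using E = hc/λ: E₁ = 1.7928 × 10^-16 J, E₂ = 2.8370 × 10^-16 J.
|ΔE| = |1.7928 × 10^-16 − 2.8370 × 10^-16| = 1.04 × 10^-16 J = 0.652 keV.

0.652 keV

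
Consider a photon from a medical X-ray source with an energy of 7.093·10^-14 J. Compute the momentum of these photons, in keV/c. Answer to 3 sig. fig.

Use c = 2.99792458·10^8 m/s, 1 eV = 1.602176634·10^-19 J.
Apply p = E/c: p = 2.366·10^-22 kg·m/s.
Converting to keV/c: p = 442.7 keV/c ≈ 443 keV/c.

443 keV/c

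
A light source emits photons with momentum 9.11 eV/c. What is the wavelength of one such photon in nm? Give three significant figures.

136 nm

(h = 6.62607015e-34 J·s, c = 2.99792458e8 m/s, 1 eV = 1.602176634e-19 J.)
Convert to SI: p = 9.11 eV/c = 4.8686e-27 kg·m/s.
Since λ = h/p for a photon, λ = 1.361e-7 m.
Converting to nm: λ = 136.1 nm ≈ 136 nm.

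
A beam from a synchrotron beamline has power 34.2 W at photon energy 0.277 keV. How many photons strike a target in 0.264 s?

2.03e17 photons

Total energy: E_total = P·t = 34.2 × 0.264 = 9.029 J.
Per-photon energy: E = 4.438e-17 J.
N = E_total / E_photon = 2.03e17.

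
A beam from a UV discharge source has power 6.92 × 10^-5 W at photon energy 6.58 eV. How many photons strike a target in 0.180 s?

Total energy: E_total = P·t = 6.92 × 10^-5 × 0.180 = 1.246 × 10^-5 J.
Per-photon energy: E = 1.054 × 10^-18 J.
N = E_total / E_photon = 1.18 × 10^13.

1.18 × 10^13 photons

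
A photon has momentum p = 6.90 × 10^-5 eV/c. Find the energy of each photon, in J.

1.11 × 10^-23 J

In SI units: p = 6.90 × 10^-5 eV/c = 3.6876 × 10^-32 kg·m/s.
For a photon E = pc, so E = 1.106 × 10^-23 J.
So E ≈ 1.11 × 10^-23 J.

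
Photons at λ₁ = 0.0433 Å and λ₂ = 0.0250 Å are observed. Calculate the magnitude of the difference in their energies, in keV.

Using E = hc/λ: E₁ = 4.588 × 10^-14 J, E₂ = 7.946 × 10^-14 J.
|ΔE| = |4.588 × 10^-14 − 7.946 × 10^-14| = 3.36 × 10^-14 J = 210 keV.

210 keV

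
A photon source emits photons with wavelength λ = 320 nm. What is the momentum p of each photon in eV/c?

3.87 eV/c

(h = 6.62607015 × 10^-34 J·s, c = 2.99792458 × 10^8 m/s, 1 eV = 1.602176634 × 10^-19 J.)
In SI units: λ = 320 nm = 3.20 × 10^-7 m.
Since p = h/λ for a photon, p = 2.071 × 10^-27 kg·m/s.
Converting to eV/c: p = 3.875 eV/c ≈ 3.87 eV/c.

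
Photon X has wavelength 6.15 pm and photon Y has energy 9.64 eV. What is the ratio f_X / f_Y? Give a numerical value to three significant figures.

f_X = 4.875 × 10^19 Hz (from wavelength = 6.15 pm, via f = c/λ).
f_Y = 2.331 × 10^15 Hz (from energy = 9.64 eV, via f = E/h).
Ratio = 4.875 × 10^19 / 2.331 × 10^15 = 2.09 × 10^4.

2.09 × 10^4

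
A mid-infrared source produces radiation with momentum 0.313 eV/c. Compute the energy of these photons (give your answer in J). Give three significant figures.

5.01e-20 J

Use c = 2.99792458e8 m/s, 1 eV = 1.602176634e-19 J.
Convert to SI: p = 0.313 eV/c = 1.6728e-28 kg·m/s.
Since E = pc for a photon, E = 5.015e-20 J.
So E ≈ 5.01e-20 J.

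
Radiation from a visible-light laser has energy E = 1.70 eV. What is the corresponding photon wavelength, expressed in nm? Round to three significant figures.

729 nm

In SI units: E = 1.70 eV = 2.7237 × 10^-19 J.
The photon relation is λ = hc/E, giving λ = 7.293 × 10^-7 m.
Converting to nm: λ = 729.3 nm ≈ 729 nm.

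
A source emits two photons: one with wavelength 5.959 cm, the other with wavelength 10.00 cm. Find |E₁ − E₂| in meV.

Using E = hc/λ: E₁ = 3.3335 × 10^-24 J, E₂ = 1.9864 × 10^-24 J.
|ΔE| = |3.3335 × 10^-24 − 1.9864 × 10^-24| = 1.35 × 10^-24 J = 8.41 × 10^-3 meV.

8.41 × 10^-3 meV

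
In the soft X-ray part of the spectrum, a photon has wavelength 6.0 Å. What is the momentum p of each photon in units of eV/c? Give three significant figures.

In SI units: λ = 6.0 Å = 6.0e-10 m.
The photon relation is p = h/λ, giving p = 1.104e-24 kg·m/s.
Converting to eV/c: p = 2066 eV/c ≈ 2070 eV/c.

2070 eV/c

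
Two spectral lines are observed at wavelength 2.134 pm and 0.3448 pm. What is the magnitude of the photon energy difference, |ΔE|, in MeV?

3.01 MeV

Using E = hc/λ: E₁ = 9.3086 × 10^-14 J, E₂ = 5.7612 × 10^-13 J.
|ΔE| = |9.3086 × 10^-14 − 5.7612 × 10^-13| = 4.83 × 10^-13 J = 3.01 MeV.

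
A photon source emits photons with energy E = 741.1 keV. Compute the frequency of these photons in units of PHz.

1.79e5 PHz

(h = 6.62607015e-34 J·s, 1 eV = 1.602176634e-19 J.)
First convert: E = 741.1 keV = 1.1874e-13 J.
The photon relation is f = E/h, giving f = 1.792e20 Hz.
Converting to PHz: f = 179200 PHz ≈ 1.79e5 PHz.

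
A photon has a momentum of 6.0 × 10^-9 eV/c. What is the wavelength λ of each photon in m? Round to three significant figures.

207 m

First convert: p = 6.0 × 10^-9 eV/c = 3.2066 × 10^-36 kg·m/s.
Apply λ = h/p: λ = 206.6 m.
So λ ≈ 207 m.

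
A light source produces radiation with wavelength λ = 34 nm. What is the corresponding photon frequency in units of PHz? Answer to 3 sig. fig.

(c = 2.99792458 × 10^8 m/s.)
Convert to SI: λ = 34 nm = 3.4 × 10^-8 m.
For a photon f = c/λ, so f = 8.817 × 10^15 Hz.
Converting to PHz: f = 8.817 PHz ≈ 8.82 PHz.

8.82 PHz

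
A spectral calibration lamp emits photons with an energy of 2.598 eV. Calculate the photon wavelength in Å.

First convert: E = 2.598 eV = 4.1625e-19 J.
For a photon λ = hc/E, so λ = 4.772e-7 m.
Converting to Å: λ = 4772 Å ≈ 4770 Å.

4770 Å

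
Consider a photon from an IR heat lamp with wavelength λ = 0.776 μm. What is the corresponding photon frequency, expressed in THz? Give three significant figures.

386 THz

Take c = 2.99792458·10^8 m/s.
Convert to SI: λ = 0.776 μm = 7.76·10^-7 m.
The photon relation is f = c/λ, giving f = 3.863·10^14 Hz.
Converting to THz: f = 386.3 THz ≈ 386 THz.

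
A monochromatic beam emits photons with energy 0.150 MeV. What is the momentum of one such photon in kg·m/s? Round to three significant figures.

Take c = 2.99792458e8 m/s, 1 eV = 1.602176634e-19 J.
Convert to SI: E = 0.150 MeV = 2.4033e-14 J.
For a photon p = E/c, so p = 8.016e-23 kg·m/s.
So p ≈ 8.02e-23 kg·m/s.

8.02e-23 kg·m/s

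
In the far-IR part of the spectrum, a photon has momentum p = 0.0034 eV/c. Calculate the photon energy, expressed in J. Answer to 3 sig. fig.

5.45e-22 J

Convert to SI: p = 0.0034 eV/c = 1.8171e-30 kg·m/s.
Apply E = pc: E = 5.447e-22 J.
So E ≈ 5.45e-22 J.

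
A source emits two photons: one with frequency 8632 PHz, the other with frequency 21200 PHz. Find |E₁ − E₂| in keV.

Using E = hf: E₁ = 5.7196e-15 J, E₂ = 1.4047e-14 J.
|ΔE| = |5.7196e-15 − 1.4047e-14| = 8.33e-15 J = 52.0 keV.

52.0 keV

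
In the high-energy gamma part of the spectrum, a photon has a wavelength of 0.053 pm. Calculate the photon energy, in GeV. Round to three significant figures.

0.0234 GeV

First convert: λ = 0.053 pm = 5.3 × 10^-14 m.
For a photon E = hc/λ, so E = 3.748 × 10^-12 J.
Converting to GeV: E = 0.02339 GeV ≈ 0.0234 GeV.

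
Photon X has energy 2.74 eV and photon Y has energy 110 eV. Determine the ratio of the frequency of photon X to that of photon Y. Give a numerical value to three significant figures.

f_X = 6.625e14 Hz (from energy = 2.74 eV, via f = E/h).
f_Y = 2.660e16 Hz (from energy = 110 eV, via f = E/h).
Ratio = 6.625e14 / 2.660e16 = 0.0249.

0.0249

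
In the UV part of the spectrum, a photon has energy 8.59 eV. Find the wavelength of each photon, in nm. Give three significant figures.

(h = 6.62607015·10^-34 J·s, c = 2.99792458·10^8 m/s, 1 eV = 1.602176634·10^-19 J.)
First convert: E = 8.59 eV = 1.3763·10^-18 J.
Since λ = hc/E for a photon, λ = 1.443·10^-7 m.
Converting to nm: λ = 144.3 nm ≈ 144 nm.

144 nm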